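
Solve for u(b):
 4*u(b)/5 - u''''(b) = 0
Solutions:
 u(b) = C1*exp(-sqrt(2)*5^(3/4)*b/5) + C2*exp(sqrt(2)*5^(3/4)*b/5) + C3*sin(sqrt(2)*5^(3/4)*b/5) + C4*cos(sqrt(2)*5^(3/4)*b/5)


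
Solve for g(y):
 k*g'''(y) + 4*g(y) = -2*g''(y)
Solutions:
 g(y) = C1*exp(-y*(2^(1/3)*(sqrt(((27 + 4/k^2)^2 - 16/k^4)/k^2) + 27/k + 4/k^3)^(1/3) + 2/k + 2*2^(2/3)/(k^2*(sqrt(((27 + 4/k^2)^2 - 16/k^4)/k^2) + 27/k + 4/k^3)^(1/3)))/3) + C2*exp(y*(2^(1/3)*(sqrt(((27 + 4/k^2)^2 - 16/k^4)/k^2) + 27/k + 4/k^3)^(1/3) - 2^(1/3)*sqrt(3)*I*(sqrt(((27 + 4/k^2)^2 - 16/k^4)/k^2) + 27/k + 4/k^3)^(1/3) - 4/k - 8*2^(2/3)/(k^2*(-1 + sqrt(3)*I)*(sqrt(((27 + 4/k^2)^2 - 16/k^4)/k^2) + 27/k + 4/k^3)^(1/3)))/6) + C3*exp(y*(2^(1/3)*(sqrt(((27 + 4/k^2)^2 - 16/k^4)/k^2) + 27/k + 4/k^3)^(1/3) + 2^(1/3)*sqrt(3)*I*(sqrt(((27 + 4/k^2)^2 - 16/k^4)/k^2) + 27/k + 4/k^3)^(1/3) - 4/k + 8*2^(2/3)/(k^2*(1 + sqrt(3)*I)*(sqrt(((27 + 4/k^2)^2 - 16/k^4)/k^2) + 27/k + 4/k^3)^(1/3)))/6)


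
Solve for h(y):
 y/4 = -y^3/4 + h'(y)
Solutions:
 h(y) = C1 + y^4/16 + y^2/8


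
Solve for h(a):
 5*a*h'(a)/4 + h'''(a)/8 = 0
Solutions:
 h(a) = C1 + Integral(C2*airyai(-10^(1/3)*a) + C3*airybi(-10^(1/3)*a), a)


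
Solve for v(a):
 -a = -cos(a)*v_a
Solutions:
 v(a) = C1 + Integral(a/cos(a), a)


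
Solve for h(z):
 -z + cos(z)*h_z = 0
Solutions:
 h(z) = C1 + Integral(z/cos(z), z)


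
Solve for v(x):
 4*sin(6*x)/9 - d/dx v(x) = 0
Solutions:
 v(x) = C1 - 2*cos(6*x)/27


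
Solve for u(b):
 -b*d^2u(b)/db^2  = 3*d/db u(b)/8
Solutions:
 u(b) = C1 + C2*b^(5/8)


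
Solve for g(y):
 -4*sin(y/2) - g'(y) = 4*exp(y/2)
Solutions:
 g(y) = C1 - 8*exp(y/2) + 8*cos(y/2)


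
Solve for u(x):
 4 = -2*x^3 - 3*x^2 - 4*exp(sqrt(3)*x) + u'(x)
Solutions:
 u(x) = C1 + x^4/2 + x^3 + 4*x + 4*sqrt(3)*exp(sqrt(3)*x)/3


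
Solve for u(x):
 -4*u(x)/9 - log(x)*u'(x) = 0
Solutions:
 u(x) = C1*exp(-4*li(x)/9)


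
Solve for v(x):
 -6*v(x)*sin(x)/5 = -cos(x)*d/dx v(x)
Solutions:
 v(x) = C1/cos(x)^(6/5)


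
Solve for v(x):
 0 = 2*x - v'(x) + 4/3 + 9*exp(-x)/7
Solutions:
 v(x) = C1 + x^2 + 4*x/3 - 9*exp(-x)/7


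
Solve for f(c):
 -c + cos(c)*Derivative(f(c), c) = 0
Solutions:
 f(c) = C1 + Integral(c/cos(c), c)


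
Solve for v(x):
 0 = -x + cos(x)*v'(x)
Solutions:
 v(x) = C1 + Integral(x/cos(x), x)


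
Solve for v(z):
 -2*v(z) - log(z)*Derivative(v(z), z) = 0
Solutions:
 v(z) = C1*exp(-2*li(z))


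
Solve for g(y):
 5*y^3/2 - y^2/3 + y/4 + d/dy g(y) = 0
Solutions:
 g(y) = C1 - 5*y^4/8 + y^3/9 - y^2/8


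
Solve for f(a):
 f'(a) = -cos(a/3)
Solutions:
 f(a) = C1 - 3*sin(a/3)


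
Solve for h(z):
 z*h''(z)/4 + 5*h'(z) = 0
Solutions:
 h(z) = C1 + C2/z^19


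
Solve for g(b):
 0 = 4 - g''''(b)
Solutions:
 g(b) = C1 + C2*b + C3*b^2 + C4*b^3 + b^4/6


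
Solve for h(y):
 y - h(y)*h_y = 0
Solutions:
 h(y) = -sqrt(C1 + y^2)
 h(y) = sqrt(C1 + y^2)


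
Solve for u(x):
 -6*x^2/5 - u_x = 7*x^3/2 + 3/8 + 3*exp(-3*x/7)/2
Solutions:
 u(x) = C1 - 7*x^4/8 - 2*x^3/5 - 3*x/8 + 7*exp(-3*x/7)/2


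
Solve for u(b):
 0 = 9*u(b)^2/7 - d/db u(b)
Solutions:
 u(b) = -7/(C1 + 9*b)


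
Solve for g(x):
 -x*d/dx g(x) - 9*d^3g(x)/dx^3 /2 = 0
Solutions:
 g(x) = C1 + Integral(C2*airyai(-6^(1/3)*x/3) + C3*airybi(-6^(1/3)*x/3), x)


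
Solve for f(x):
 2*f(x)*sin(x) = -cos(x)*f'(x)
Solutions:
 f(x) = C1*cos(x)^2


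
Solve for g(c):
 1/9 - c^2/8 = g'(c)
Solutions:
 g(c) = C1 - c^3/24 + c/9


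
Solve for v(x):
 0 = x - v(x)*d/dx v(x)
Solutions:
 v(x) = -sqrt(C1 + x^2)
 v(x) = sqrt(C1 + x^2)


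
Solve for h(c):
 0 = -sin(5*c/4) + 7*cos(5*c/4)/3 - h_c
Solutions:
 h(c) = C1 + 28*sin(5*c/4)/15 + 4*cos(5*c/4)/5


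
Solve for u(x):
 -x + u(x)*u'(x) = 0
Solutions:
 u(x) = -sqrt(C1 + x^2)
 u(x) = sqrt(C1 + x^2)


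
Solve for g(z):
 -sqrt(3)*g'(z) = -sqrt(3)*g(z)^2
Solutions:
 g(z) = -1/(C1 + z)


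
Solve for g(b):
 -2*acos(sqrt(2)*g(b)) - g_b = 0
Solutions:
 Integral(1/acos(sqrt(2)*_y), (_y, g(b))) = C1 - 2*b


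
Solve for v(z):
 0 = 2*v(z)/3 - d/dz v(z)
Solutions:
 v(z) = C1*exp(2*z/3)


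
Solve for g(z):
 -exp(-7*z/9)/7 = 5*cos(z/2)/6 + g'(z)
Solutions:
 g(z) = C1 - 5*sin(z/2)/3 + 9*exp(-7*z/9)/49


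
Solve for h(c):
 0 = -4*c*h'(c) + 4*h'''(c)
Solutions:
 h(c) = C1 + Integral(C2*airyai(c) + C3*airybi(c), c)


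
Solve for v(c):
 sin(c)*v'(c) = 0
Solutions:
 v(c) = C1


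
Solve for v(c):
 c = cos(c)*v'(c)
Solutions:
 v(c) = C1 + Integral(c/cos(c), c)


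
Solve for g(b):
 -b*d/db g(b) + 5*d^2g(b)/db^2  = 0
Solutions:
 g(b) = C1 + C2*erfi(sqrt(10)*b/10)


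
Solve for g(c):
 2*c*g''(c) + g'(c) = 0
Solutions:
 g(c) = C1 + C2*sqrt(c)


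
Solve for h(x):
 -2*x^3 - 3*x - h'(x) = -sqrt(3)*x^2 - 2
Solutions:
 h(x) = C1 - x^4/2 + sqrt(3)*x^3/3 - 3*x^2/2 + 2*x


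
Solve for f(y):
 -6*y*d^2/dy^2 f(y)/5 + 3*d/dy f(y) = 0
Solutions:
 f(y) = C1 + C2*y^(7/2)


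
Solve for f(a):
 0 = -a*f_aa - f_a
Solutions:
 f(a) = C1 + C2*log(a)


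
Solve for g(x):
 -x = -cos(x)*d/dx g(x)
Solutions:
 g(x) = C1 + Integral(x/cos(x), x)


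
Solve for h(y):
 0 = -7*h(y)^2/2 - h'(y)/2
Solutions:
 h(y) = 1/(C1 + 7*y)


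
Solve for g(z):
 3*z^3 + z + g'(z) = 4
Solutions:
 g(z) = C1 - 3*z^4/4 - z^2/2 + 4*z


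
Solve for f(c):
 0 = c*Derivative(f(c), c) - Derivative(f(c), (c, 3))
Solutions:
 f(c) = C1 + Integral(C2*airyai(c) + C3*airybi(c), c)


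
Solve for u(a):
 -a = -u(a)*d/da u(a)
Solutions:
 u(a) = -sqrt(C1 + a^2)
 u(a) = sqrt(C1 + a^2)


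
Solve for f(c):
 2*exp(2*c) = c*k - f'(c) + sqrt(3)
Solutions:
 f(c) = C1 + c^2*k/2 + sqrt(3)*c - exp(2*c)


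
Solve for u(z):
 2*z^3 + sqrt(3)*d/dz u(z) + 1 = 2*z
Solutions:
 u(z) = C1 - sqrt(3)*z^4/6 + sqrt(3)*z^2/3 - sqrt(3)*z/3


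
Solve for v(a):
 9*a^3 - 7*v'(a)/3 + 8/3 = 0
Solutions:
 v(a) = C1 + 27*a^4/28 + 8*a/7


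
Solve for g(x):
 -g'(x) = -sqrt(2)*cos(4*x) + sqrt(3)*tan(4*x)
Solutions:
 g(x) = C1 + sqrt(3)*log(cos(4*x))/4 + sqrt(2)*sin(4*x)/4


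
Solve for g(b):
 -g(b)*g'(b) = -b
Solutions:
 g(b) = -sqrt(C1 + b^2)
 g(b) = sqrt(C1 + b^2)


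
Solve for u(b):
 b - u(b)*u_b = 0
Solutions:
 u(b) = -sqrt(C1 + b^2)
 u(b) = sqrt(C1 + b^2)


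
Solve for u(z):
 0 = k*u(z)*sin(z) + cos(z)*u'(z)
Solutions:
 u(z) = C1*exp(k*log(cos(z)))


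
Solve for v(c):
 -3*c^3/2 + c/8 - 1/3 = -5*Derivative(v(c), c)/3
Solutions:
 v(c) = C1 + 9*c^4/40 - 3*c^2/80 + c/5


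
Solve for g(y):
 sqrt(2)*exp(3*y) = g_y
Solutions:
 g(y) = C1 + sqrt(2)*exp(3*y)/3


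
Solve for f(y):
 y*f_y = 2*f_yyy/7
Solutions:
 f(y) = C1 + Integral(C2*airyai(2^(2/3)*7^(1/3)*y/2) + C3*airybi(2^(2/3)*7^(1/3)*y/2), y)


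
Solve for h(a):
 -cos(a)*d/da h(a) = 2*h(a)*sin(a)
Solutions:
 h(a) = C1*cos(a)^2


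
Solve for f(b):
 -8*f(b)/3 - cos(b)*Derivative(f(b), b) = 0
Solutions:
 f(b) = C1*(sin(b) - 1)^(4/3)/(sin(b) + 1)^(4/3)


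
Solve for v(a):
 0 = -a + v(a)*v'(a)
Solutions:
 v(a) = -sqrt(C1 + a^2)
 v(a) = sqrt(C1 + a^2)


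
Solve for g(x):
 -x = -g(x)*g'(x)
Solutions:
 g(x) = -sqrt(C1 + x^2)
 g(x) = sqrt(C1 + x^2)


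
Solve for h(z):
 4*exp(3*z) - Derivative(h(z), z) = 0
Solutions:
 h(z) = C1 + 4*exp(3*z)/3


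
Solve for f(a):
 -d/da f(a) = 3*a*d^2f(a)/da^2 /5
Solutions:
 f(a) = C1 + C2/a^(2/3)


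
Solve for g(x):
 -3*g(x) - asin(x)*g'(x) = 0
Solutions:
 g(x) = C1*exp(-3*Integral(1/asin(x), x))


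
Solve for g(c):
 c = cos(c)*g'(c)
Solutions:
 g(c) = C1 + Integral(c/cos(c), c)


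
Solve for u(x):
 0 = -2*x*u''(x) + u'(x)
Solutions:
 u(x) = C1 + C2*x^(3/2)


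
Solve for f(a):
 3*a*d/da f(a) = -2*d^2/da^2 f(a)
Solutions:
 f(a) = C1 + C2*erf(sqrt(3)*a/2)


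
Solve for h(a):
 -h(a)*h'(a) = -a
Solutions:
 h(a) = -sqrt(C1 + a^2)
 h(a) = sqrt(C1 + a^2)


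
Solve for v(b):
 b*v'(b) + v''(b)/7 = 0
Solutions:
 v(b) = C1 + C2*erf(sqrt(14)*b/2)


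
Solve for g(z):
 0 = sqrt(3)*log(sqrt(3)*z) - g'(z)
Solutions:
 g(z) = C1 + sqrt(3)*z*log(z) - sqrt(3)*z + sqrt(3)*z*log(3)/2


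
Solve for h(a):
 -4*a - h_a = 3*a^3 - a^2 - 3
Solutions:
 h(a) = C1 - 3*a^4/4 + a^3/3 - 2*a^2 + 3*a


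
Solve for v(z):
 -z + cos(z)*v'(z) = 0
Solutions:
 v(z) = C1 + Integral(z/cos(z), z)


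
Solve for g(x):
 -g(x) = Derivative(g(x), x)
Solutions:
 g(x) = C1*exp(-x)


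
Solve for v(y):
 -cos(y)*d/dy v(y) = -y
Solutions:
 v(y) = C1 + Integral(y/cos(y), y)


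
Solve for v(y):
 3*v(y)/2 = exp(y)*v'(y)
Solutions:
 v(y) = C1*exp(-3*exp(-y)/2)


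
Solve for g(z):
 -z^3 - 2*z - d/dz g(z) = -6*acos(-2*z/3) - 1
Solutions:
 g(z) = C1 - z^4/4 - z^2 + 6*z*acos(-2*z/3) + z + 3*sqrt(9 - 4*z^2)


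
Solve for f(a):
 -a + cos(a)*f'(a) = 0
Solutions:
 f(a) = C1 + Integral(a/cos(a), a)


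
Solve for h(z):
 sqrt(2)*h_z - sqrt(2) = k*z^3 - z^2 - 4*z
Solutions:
 h(z) = C1 + sqrt(2)*k*z^4/8 - sqrt(2)*z^3/6 - sqrt(2)*z^2 + z


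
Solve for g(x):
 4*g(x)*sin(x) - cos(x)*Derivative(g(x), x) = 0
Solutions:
 g(x) = C1/cos(x)^4


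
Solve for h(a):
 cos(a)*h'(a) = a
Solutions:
 h(a) = C1 + Integral(a/cos(a), a)


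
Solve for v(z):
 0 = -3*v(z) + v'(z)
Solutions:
 v(z) = C1*exp(3*z)


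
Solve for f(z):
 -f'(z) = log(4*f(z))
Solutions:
 Integral(1/(log(_y) + 2*log(2)), (_y, f(z))) = C1 - z


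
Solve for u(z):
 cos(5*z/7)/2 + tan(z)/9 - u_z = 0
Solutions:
 u(z) = C1 - log(cos(z))/9 + 7*sin(5*z/7)/10


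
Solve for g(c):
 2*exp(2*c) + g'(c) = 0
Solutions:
 g(c) = C1 - exp(2*c)


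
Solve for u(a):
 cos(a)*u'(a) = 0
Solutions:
 u(a) = C1


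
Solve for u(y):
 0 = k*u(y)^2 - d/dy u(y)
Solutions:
 u(y) = -1/(C1 + k*y)


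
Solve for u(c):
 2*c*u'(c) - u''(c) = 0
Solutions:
 u(c) = C1 + C2*erfi(c)


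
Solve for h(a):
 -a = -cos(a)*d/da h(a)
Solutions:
 h(a) = C1 + Integral(a/cos(a), a)


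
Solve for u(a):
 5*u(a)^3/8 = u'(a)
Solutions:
 u(a) = -2*sqrt(-1/(C1 + 5*a))
 u(a) = 2*sqrt(-1/(C1 + 5*a))


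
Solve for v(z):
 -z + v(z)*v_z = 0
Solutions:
 v(z) = -sqrt(C1 + z^2)
 v(z) = sqrt(C1 + z^2)


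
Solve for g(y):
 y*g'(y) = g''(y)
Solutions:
 g(y) = C1 + C2*erfi(sqrt(2)*y/2)


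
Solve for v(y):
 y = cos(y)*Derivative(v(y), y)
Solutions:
 v(y) = C1 + Integral(y/cos(y), y)


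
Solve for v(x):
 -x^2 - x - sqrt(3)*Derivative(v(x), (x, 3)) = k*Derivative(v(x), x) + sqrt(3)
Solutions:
 v(x) = C1 + C2*exp(-3^(3/4)*x*sqrt(-k)/3) + C3*exp(3^(3/4)*x*sqrt(-k)/3) - x^3/(3*k) - x^2/(2*k) - sqrt(3)*x/k + 2*sqrt(3)*x/k^2


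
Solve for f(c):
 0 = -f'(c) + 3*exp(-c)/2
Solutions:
 f(c) = C1 - 3*exp(-c)/2


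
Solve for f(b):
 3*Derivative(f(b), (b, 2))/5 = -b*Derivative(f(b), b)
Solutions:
 f(b) = C1 + C2*erf(sqrt(30)*b/6)


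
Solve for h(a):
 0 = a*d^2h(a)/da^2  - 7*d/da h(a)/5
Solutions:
 h(a) = C1 + C2*a^(12/5)


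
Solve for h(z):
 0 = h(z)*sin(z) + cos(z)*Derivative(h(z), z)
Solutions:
 h(z) = C1*cos(z)


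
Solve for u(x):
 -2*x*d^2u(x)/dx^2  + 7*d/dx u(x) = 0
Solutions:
 u(x) = C1 + C2*x^(9/2)


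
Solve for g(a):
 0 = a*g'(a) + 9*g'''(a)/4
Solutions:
 g(a) = C1 + Integral(C2*airyai(-2^(2/3)*3^(1/3)*a/3) + C3*airybi(-2^(2/3)*3^(1/3)*a/3), a)


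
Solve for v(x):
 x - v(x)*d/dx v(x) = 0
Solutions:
 v(x) = -sqrt(C1 + x^2)
 v(x) = sqrt(C1 + x^2)


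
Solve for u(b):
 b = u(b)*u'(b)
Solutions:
 u(b) = -sqrt(C1 + b^2)
 u(b) = sqrt(C1 + b^2)


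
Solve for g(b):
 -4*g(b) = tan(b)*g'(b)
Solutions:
 g(b) = C1/sin(b)^4


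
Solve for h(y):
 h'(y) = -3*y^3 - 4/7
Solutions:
 h(y) = C1 - 3*y^4/4 - 4*y/7


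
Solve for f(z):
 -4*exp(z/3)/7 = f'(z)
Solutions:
 f(z) = C1 - 12*exp(z/3)/7


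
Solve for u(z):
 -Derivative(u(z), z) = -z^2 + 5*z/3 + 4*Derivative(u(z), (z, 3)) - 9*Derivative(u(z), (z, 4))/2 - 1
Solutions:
 u(z) = C1 + C2*exp(z*(-(351*sqrt(57) + 2699)^(1/3) - 64/(351*sqrt(57) + 2699)^(1/3) + 16)/54)*sin(sqrt(3)*z*(-(351*sqrt(57) + 2699)^(1/3) + 64/(351*sqrt(57) + 2699)^(1/3))/54) + C3*exp(z*(-(351*sqrt(57) + 2699)^(1/3) - 64/(351*sqrt(57) + 2699)^(1/3) + 16)/54)*cos(sqrt(3)*z*(-(351*sqrt(57) + 2699)^(1/3) + 64/(351*sqrt(57) + 2699)^(1/3))/54) + C4*exp(z*(64/(351*sqrt(57) + 2699)^(1/3) + 8 + (351*sqrt(57) + 2699)^(1/3))/27) + z^3/3 - 5*z^2/6 - 7*z


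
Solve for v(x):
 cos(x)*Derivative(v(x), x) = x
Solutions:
 v(x) = C1 + Integral(x/cos(x), x)


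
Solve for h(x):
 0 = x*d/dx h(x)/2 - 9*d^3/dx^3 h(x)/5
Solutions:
 h(x) = C1 + Integral(C2*airyai(60^(1/3)*x/6) + C3*airybi(60^(1/3)*x/6), x)


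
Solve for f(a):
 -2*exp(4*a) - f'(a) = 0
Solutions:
 f(a) = C1 - exp(4*a)/2


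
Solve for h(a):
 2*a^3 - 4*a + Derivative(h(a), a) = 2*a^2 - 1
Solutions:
 h(a) = C1 - a^4/2 + 2*a^3/3 + 2*a^2 - a


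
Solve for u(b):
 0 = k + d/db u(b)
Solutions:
 u(b) = C1 - b*k


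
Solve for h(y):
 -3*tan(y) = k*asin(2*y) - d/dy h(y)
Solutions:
 h(y) = C1 + k*(y*asin(2*y) + sqrt(1 - 4*y^2)/2) - 3*log(cos(y))


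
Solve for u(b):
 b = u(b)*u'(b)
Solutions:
 u(b) = -sqrt(C1 + b^2)
 u(b) = sqrt(C1 + b^2)


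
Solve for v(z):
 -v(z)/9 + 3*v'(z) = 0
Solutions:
 v(z) = C1*exp(z/27)


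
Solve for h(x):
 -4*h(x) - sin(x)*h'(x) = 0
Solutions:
 h(x) = C1*(cos(x)^2 + 2*cos(x) + 1)/(cos(x)^2 - 2*cos(x) + 1)


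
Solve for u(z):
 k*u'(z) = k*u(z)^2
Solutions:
 u(z) = -1/(C1 + z)


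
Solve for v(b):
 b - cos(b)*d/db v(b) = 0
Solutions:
 v(b) = C1 + Integral(b/cos(b), b)


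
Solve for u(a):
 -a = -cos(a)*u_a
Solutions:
 u(a) = C1 + Integral(a/cos(a), a)


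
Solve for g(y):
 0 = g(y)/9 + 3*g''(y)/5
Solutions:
 g(y) = C1*sin(sqrt(15)*y/9) + C2*cos(sqrt(15)*y/9)


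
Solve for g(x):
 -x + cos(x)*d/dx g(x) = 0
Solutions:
 g(x) = C1 + Integral(x/cos(x), x)


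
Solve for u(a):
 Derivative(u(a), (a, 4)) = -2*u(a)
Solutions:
 u(a) = (C1*sin(2^(3/4)*a/2) + C2*cos(2^(3/4)*a/2))*exp(-2^(3/4)*a/2) + (C3*sin(2^(3/4)*a/2) + C4*cos(2^(3/4)*a/2))*exp(2^(3/4)*a/2)


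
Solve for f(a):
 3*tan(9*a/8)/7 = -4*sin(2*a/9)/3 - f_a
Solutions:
 f(a) = C1 + 8*log(cos(9*a/8))/21 + 6*cos(2*a/9)


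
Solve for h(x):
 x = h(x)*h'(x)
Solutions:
 h(x) = -sqrt(C1 + x^2)
 h(x) = sqrt(C1 + x^2)


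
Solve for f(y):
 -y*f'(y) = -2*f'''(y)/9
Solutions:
 f(y) = C1 + Integral(C2*airyai(6^(2/3)*y/2) + C3*airybi(6^(2/3)*y/2), y)


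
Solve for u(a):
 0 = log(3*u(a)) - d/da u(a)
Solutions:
 -Integral(1/(log(_y) + log(3)), (_y, u(a))) = C1 - a


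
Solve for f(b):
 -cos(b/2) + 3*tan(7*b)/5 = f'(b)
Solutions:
 f(b) = C1 - 3*log(cos(7*b))/35 - 2*sin(b/2)


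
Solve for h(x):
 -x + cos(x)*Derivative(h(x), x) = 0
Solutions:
 h(x) = C1 + Integral(x/cos(x), x)


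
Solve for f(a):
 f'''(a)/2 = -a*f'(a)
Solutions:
 f(a) = C1 + Integral(C2*airyai(-2^(1/3)*a) + C3*airybi(-2^(1/3)*a), a)


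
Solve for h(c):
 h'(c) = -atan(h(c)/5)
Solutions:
 Integral(1/atan(_y/5), (_y, h(c))) = C1 - c


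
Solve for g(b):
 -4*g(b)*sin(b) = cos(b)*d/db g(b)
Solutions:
 g(b) = C1*cos(b)^4


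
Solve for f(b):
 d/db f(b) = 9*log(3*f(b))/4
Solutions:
 -4*Integral(1/(log(_y) + log(3)), (_y, f(b)))/9 = C1 - b


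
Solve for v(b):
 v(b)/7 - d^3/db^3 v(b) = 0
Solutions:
 v(b) = C3*exp(7^(2/3)*b/7) + (C1*sin(sqrt(3)*7^(2/3)*b/14) + C2*cos(sqrt(3)*7^(2/3)*b/14))*exp(-7^(2/3)*b/14)


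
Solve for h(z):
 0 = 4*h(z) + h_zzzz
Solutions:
 h(z) = (C1*sin(z) + C2*cos(z))*exp(-z) + (C3*sin(z) + C4*cos(z))*exp(z)


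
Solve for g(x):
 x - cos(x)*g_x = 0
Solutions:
 g(x) = C1 + Integral(x/cos(x), x)


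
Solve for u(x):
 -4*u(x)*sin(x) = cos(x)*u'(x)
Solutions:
 u(x) = C1*cos(x)^4


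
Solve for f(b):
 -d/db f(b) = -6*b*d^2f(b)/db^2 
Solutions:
 f(b) = C1 + C2*b^(7/6)


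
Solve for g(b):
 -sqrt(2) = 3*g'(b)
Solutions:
 g(b) = C1 - sqrt(2)*b/3


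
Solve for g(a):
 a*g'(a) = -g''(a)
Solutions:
 g(a) = C1 + C2*erf(sqrt(2)*a/2)


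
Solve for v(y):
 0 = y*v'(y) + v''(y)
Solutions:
 v(y) = C1 + C2*erf(sqrt(2)*y/2)


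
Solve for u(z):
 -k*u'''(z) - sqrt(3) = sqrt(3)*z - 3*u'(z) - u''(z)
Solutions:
 u(z) = C1 + C2*exp(z*(1 - sqrt(12*k + 1))/(2*k)) + C3*exp(z*(sqrt(12*k + 1) + 1)/(2*k)) + sqrt(3)*z^2/6 + 2*sqrt(3)*z/9


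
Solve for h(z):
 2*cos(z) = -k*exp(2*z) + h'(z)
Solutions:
 h(z) = C1 + k*exp(2*z)/2 + 2*sin(z)


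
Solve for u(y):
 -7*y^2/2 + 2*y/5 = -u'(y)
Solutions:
 u(y) = C1 + 7*y^3/6 - y^2/5


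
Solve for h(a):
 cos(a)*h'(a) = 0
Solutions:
 h(a) = C1


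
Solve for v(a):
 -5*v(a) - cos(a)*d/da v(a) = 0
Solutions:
 v(a) = C1*sqrt(sin(a) - 1)*(sin(a)^2 - 2*sin(a) + 1)/(sqrt(sin(a) + 1)*(sin(a)^2 + 2*sin(a) + 1))


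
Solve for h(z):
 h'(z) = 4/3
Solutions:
 h(z) = C1 + 4*z/3


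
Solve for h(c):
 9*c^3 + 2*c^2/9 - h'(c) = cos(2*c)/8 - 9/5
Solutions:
 h(c) = C1 + 9*c^4/4 + 2*c^3/27 + 9*c/5 - sin(c)*cos(c)/8


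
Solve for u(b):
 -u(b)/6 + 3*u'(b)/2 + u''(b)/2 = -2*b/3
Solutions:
 u(b) = C1*exp(b*(-9 + sqrt(93))/6) + C2*exp(-b*(9 + sqrt(93))/6) + 4*b + 36


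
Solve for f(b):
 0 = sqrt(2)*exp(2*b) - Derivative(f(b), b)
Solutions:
 f(b) = C1 + sqrt(2)*exp(2*b)/2


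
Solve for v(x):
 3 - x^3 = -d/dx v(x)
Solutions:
 v(x) = C1 + x^4/4 - 3*x


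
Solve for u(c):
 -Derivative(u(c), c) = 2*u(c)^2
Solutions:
 u(c) = 1/(C1 + 2*c)


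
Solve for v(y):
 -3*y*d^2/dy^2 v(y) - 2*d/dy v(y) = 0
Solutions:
 v(y) = C1 + C2*y^(1/3)


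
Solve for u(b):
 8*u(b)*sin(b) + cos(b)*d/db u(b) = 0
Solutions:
 u(b) = C1*cos(b)^8


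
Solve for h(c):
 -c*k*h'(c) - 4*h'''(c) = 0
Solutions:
 h(c) = C1 + Integral(C2*airyai(2^(1/3)*c*(-k)^(1/3)/2) + C3*airybi(2^(1/3)*c*(-k)^(1/3)/2), c)


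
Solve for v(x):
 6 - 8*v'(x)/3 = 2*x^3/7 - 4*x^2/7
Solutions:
 v(x) = C1 - 3*x^4/112 + x^3/14 + 9*x/4


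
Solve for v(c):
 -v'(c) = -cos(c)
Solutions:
 v(c) = C1 + sin(c)


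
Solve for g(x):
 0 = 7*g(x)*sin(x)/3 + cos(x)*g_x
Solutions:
 g(x) = C1*cos(x)^(7/3)


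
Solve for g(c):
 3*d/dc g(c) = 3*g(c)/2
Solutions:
 g(c) = C1*exp(c/2)


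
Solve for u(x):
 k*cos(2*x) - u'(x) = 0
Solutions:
 u(x) = C1 + k*sin(2*x)/2


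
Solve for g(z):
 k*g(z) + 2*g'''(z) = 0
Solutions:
 g(z) = C1*exp(2^(2/3)*z*(-k)^(1/3)/2) + C2*exp(2^(2/3)*z*(-k)^(1/3)*(-1 + sqrt(3)*I)/4) + C3*exp(-2^(2/3)*z*(-k)^(1/3)*(1 + sqrt(3)*I)/4)


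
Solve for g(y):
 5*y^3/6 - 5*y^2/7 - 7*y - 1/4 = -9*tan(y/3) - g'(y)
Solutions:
 g(y) = C1 - 5*y^4/24 + 5*y^3/21 + 7*y^2/2 + y/4 + 27*log(cos(y/3))


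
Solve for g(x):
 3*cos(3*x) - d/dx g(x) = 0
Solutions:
 g(x) = C1 + sin(3*x)


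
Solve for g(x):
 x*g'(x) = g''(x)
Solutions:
 g(x) = C1 + C2*erfi(sqrt(2)*x/2)


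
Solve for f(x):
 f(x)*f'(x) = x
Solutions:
 f(x) = -sqrt(C1 + x^2)
 f(x) = sqrt(C1 + x^2)


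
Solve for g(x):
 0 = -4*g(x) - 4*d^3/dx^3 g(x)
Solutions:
 g(x) = C3*exp(-x) + (C1*sin(sqrt(3)*x/2) + C2*cos(sqrt(3)*x/2))*exp(x/2)


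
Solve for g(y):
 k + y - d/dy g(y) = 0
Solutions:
 g(y) = C1 + k*y + y^2/2


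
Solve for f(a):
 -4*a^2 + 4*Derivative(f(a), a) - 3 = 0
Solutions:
 f(a) = C1 + a^3/3 + 3*a/4


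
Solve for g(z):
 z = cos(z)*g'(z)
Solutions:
 g(z) = C1 + Integral(z/cos(z), z)


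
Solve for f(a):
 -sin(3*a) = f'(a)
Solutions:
 f(a) = C1 + cos(3*a)/3


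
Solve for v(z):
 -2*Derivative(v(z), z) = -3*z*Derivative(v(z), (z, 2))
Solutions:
 v(z) = C1 + C2*z^(5/3)


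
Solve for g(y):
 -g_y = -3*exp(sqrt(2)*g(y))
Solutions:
 g(y) = sqrt(2)*(2*log(-1/(C1 + 3*y)) - log(2))/4


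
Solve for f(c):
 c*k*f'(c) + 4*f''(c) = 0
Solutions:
 f(c) = Piecewise((-sqrt(2)*sqrt(pi)*C1*erf(sqrt(2)*c*sqrt(k)/4)/sqrt(k) - C2, (k > 0) | (k < 0)), (-C1*c - C2, True))


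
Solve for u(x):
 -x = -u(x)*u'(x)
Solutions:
 u(x) = -sqrt(C1 + x^2)
 u(x) = sqrt(C1 + x^2)


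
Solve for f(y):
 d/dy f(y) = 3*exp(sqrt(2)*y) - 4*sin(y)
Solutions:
 f(y) = C1 + 3*sqrt(2)*exp(sqrt(2)*y)/2 + 4*cos(y)


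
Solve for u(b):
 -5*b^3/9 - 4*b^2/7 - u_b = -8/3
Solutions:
 u(b) = C1 - 5*b^4/36 - 4*b^3/21 + 8*b/3


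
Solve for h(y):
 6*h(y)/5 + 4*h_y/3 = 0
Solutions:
 h(y) = C1*exp(-9*y/10)


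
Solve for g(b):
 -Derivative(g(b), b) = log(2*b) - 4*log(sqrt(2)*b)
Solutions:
 g(b) = C1 + 3*b*log(b) - 3*b + b*log(2)


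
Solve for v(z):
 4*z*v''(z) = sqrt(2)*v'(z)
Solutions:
 v(z) = C1 + C2*z^(sqrt(2)/4 + 1)


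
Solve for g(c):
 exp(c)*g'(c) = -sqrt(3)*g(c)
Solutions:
 g(c) = C1*exp(sqrt(3)*exp(-c))


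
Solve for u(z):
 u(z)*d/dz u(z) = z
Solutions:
 u(z) = -sqrt(C1 + z^2)
 u(z) = sqrt(C1 + z^2)


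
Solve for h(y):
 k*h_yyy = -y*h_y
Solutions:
 h(y) = C1 + Integral(C2*airyai(y*(-1/k)^(1/3)) + C3*airybi(y*(-1/k)^(1/3)), y)


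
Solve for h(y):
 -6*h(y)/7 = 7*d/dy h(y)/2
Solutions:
 h(y) = C1*exp(-12*y/49)


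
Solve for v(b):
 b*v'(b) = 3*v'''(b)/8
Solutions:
 v(b) = C1 + Integral(C2*airyai(2*3^(2/3)*b/3) + C3*airybi(2*3^(2/3)*b/3), b)


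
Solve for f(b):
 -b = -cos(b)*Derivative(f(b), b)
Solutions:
 f(b) = C1 + Integral(b/cos(b), b)


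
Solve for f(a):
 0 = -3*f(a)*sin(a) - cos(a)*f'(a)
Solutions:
 f(a) = C1*cos(a)^3


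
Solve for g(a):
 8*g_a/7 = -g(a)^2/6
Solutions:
 g(a) = 48/(C1 + 7*a)


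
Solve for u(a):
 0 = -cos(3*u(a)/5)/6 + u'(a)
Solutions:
 -a/6 - 5*log(sin(3*u(a)/5) - 1)/6 + 5*log(sin(3*u(a)/5) + 1)/6 = C1


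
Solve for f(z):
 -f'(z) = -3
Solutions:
 f(z) = C1 + 3*z


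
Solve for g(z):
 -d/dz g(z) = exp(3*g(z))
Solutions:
 g(z) = log((-3^(2/3) - 3*3^(1/6)*I)*(1/(C1 + z))^(1/3)/6)
 g(z) = log((-3^(2/3) + 3*3^(1/6)*I)*(1/(C1 + z))^(1/3)/6)
 g(z) = log(1/(C1 + 3*z))/3


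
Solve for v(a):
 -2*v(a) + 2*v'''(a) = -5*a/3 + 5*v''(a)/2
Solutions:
 v(a) = C1*exp(a*(-(24*sqrt(1671) + 989)^(1/3) - 25/(24*sqrt(1671) + 989)^(1/3) + 10)/24)*sin(sqrt(3)*a*(-(24*sqrt(1671) + 989)^(1/3) + 25/(24*sqrt(1671) + 989)^(1/3))/24) + C2*exp(a*(-(24*sqrt(1671) + 989)^(1/3) - 25/(24*sqrt(1671) + 989)^(1/3) + 10)/24)*cos(sqrt(3)*a*(-(24*sqrt(1671) + 989)^(1/3) + 25/(24*sqrt(1671) + 989)^(1/3))/24) + C3*exp(a*(25/(24*sqrt(1671) + 989)^(1/3) + 5 + (24*sqrt(1671) + 989)^(1/3))/12) + 5*a/6


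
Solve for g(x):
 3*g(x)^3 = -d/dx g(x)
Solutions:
 g(x) = -sqrt(2)*sqrt(-1/(C1 - 3*x))/2
 g(x) = sqrt(2)*sqrt(-1/(C1 - 3*x))/2


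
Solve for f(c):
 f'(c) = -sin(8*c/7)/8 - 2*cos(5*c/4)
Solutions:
 f(c) = C1 - 8*sin(5*c/4)/5 + 7*cos(8*c/7)/64


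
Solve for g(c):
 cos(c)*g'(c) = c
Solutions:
 g(c) = C1 + Integral(c/cos(c), c)


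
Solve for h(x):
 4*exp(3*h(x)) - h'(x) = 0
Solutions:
 h(x) = log(-1/(C1 + 12*x))/3
 h(x) = log((-1/(C1 + 4*x))^(1/3)*(-3^(2/3) - 3*3^(1/6)*I)/6)
 h(x) = log((-1/(C1 + 4*x))^(1/3)*(-3^(2/3) + 3*3^(1/6)*I)/6)


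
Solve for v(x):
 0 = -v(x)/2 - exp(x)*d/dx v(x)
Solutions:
 v(x) = C1*exp(exp(-x)/2)


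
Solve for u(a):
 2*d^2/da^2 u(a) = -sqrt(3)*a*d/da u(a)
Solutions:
 u(a) = C1 + C2*erf(3^(1/4)*a/2)


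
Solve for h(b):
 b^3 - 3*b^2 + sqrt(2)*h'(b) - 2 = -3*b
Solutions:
 h(b) = C1 - sqrt(2)*b^4/8 + sqrt(2)*b^3/2 - 3*sqrt(2)*b^2/4 + sqrt(2)*b


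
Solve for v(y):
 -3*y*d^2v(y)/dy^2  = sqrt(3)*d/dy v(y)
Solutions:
 v(y) = C1 + C2*y^(1 - sqrt(3)/3)


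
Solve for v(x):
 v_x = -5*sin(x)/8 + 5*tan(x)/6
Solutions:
 v(x) = C1 - 5*log(cos(x))/6 + 5*cos(x)/8


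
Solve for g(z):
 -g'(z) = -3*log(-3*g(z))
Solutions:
 -Integral(1/(log(-_y) + log(3)), (_y, g(z)))/3 = C1 - z


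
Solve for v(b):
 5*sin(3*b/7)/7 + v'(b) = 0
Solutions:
 v(b) = C1 + 5*cos(3*b/7)/3


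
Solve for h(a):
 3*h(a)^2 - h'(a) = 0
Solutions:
 h(a) = -1/(C1 + 3*a)


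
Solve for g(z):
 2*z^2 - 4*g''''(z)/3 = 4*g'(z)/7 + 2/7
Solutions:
 g(z) = C1 + C4*exp(-3^(1/3)*7^(2/3)*z/7) + 7*z^3/6 - z/2 + (C2*sin(3^(5/6)*7^(2/3)*z/14) + C3*cos(3^(5/6)*7^(2/3)*z/14))*exp(3^(1/3)*7^(2/3)*z/14)


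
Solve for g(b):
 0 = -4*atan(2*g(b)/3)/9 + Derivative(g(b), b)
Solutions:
 Integral(1/atan(2*_y/3), (_y, g(b))) = C1 + 4*b/9


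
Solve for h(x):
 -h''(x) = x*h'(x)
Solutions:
 h(x) = C1 + C2*erf(sqrt(2)*x/2)


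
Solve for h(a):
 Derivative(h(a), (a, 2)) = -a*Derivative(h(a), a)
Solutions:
 h(a) = C1 + C2*erf(sqrt(2)*a/2)


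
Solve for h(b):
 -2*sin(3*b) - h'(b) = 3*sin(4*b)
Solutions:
 h(b) = C1 + 2*cos(3*b)/3 + 3*cos(4*b)/4


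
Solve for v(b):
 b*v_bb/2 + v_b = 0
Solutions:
 v(b) = C1 + C2/b


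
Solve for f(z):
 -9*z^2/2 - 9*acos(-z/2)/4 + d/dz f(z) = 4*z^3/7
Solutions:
 f(z) = C1 + z^4/7 + 3*z^3/2 + 9*z*acos(-z/2)/4 + 9*sqrt(4 - z^2)/4


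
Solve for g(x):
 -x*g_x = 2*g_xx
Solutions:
 g(x) = C1 + C2*erf(x/2)


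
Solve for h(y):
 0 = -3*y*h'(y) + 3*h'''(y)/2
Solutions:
 h(y) = C1 + Integral(C2*airyai(2^(1/3)*y) + C3*airybi(2^(1/3)*y), y)


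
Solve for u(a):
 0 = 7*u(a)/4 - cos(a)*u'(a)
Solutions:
 u(a) = C1*(sin(a) + 1)^(7/8)/(sin(a) - 1)^(7/8)


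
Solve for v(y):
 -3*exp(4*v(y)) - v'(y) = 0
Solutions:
 v(y) = log(-I*(1/(C1 + 12*y))^(1/4))
 v(y) = log(I*(1/(C1 + 12*y))^(1/4))
 v(y) = log(-(1/(C1 + 12*y))^(1/4))
 v(y) = log(1/(C1 + 12*y))/4


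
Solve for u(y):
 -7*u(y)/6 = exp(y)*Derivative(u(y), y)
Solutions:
 u(y) = C1*exp(7*exp(-y)/6)


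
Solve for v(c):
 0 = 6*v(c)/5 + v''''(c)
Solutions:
 v(c) = (C1*sin(10^(3/4)*3^(1/4)*c/10) + C2*cos(10^(3/4)*3^(1/4)*c/10))*exp(-10^(3/4)*3^(1/4)*c/10) + (C3*sin(10^(3/4)*3^(1/4)*c/10) + C4*cos(10^(3/4)*3^(1/4)*c/10))*exp(10^(3/4)*3^(1/4)*c/10)


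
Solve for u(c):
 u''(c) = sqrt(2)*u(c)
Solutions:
 u(c) = C1*exp(-2^(1/4)*c) + C2*exp(2^(1/4)*c)


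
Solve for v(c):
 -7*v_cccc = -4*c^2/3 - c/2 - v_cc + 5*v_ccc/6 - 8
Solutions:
 v(c) = C1 + C2*c + C3*exp(c*(-5 + sqrt(1033))/84) + C4*exp(-c*(5 + sqrt(1033))/84) - c^4/9 - 49*c^3/108 - 3125*c^2/216


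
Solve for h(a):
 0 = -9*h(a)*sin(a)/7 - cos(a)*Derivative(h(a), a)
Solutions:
 h(a) = C1*cos(a)^(9/7)


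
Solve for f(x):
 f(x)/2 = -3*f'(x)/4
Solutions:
 f(x) = C1*exp(-2*x/3)


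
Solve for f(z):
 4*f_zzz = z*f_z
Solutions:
 f(z) = C1 + Integral(C2*airyai(2^(1/3)*z/2) + C3*airybi(2^(1/3)*z/2), z)


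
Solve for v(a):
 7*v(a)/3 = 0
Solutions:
 v(a) = 0


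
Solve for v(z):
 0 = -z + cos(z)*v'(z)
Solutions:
 v(z) = C1 + Integral(z/cos(z), z)


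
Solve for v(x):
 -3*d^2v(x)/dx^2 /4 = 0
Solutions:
 v(x) = C1 + C2*x


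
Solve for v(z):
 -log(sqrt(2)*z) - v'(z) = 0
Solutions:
 v(z) = C1 - z*log(z) - z*log(2)/2 + z


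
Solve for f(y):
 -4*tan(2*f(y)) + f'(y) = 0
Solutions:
 f(y) = -asin(C1*exp(8*y))/2 + pi/2
 f(y) = asin(C1*exp(8*y))/2


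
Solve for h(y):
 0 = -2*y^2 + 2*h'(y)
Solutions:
 h(y) = C1 + y^3/3


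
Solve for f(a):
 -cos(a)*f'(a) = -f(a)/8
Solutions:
 f(a) = C1*(sin(a) + 1)^(1/16)/(sin(a) - 1)^(1/16)


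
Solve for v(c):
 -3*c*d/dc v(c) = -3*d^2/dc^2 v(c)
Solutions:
 v(c) = C1 + C2*erfi(sqrt(2)*c/2)


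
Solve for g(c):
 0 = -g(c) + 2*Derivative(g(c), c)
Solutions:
 g(c) = C1*exp(c/2)


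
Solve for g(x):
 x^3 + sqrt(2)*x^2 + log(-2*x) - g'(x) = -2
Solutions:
 g(x) = C1 + x^4/4 + sqrt(2)*x^3/3 + x*log(-x) + x*(log(2) + 1)


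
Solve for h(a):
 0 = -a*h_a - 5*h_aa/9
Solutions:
 h(a) = C1 + C2*erf(3*sqrt(10)*a/10)


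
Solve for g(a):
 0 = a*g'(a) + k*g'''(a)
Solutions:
 g(a) = C1 + Integral(C2*airyai(a*(-1/k)^(1/3)) + C3*airybi(a*(-1/k)^(1/3)), a)


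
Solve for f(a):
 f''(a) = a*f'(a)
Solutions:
 f(a) = C1 + C2*erfi(sqrt(2)*a/2)


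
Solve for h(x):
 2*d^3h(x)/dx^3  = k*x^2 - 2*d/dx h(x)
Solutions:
 h(x) = C1 + C2*sin(x) + C3*cos(x) + k*x^3/6 - k*x


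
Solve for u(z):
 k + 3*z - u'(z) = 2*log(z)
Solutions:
 u(z) = C1 + k*z + 3*z^2/2 - 2*z*log(z) + 2*z


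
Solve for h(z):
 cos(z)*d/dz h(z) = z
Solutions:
 h(z) = C1 + Integral(z/cos(z), z)


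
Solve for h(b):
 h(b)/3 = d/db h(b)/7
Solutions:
 h(b) = C1*exp(7*b/3)


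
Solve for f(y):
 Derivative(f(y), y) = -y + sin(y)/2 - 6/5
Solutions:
 f(y) = C1 - y^2/2 - 6*y/5 - cos(y)/2


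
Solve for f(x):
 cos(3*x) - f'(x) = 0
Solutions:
 f(x) = C1 + sin(3*x)/3


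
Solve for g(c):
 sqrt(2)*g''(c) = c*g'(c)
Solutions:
 g(c) = C1 + C2*erfi(2^(1/4)*c/2)


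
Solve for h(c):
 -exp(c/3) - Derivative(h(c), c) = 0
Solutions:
 h(c) = C1 - 3*exp(c/3)


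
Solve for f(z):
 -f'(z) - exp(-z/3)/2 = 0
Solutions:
 f(z) = C1 + 3*exp(-z/3)/2


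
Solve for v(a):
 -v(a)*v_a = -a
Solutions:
 v(a) = -sqrt(C1 + a^2)
 v(a) = sqrt(C1 + a^2)


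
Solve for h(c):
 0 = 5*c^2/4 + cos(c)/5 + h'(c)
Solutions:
 h(c) = C1 - 5*c^3/12 - sin(c)/5


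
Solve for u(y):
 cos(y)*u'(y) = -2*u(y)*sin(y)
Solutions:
 u(y) = C1*cos(y)^2


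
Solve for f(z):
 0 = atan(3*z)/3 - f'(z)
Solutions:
 f(z) = C1 + z*atan(3*z)/3 - log(9*z^2 + 1)/18


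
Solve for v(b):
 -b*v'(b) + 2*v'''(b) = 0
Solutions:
 v(b) = C1 + Integral(C2*airyai(2^(2/3)*b/2) + C3*airybi(2^(2/3)*b/2), b)


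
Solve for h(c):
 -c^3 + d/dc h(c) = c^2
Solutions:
 h(c) = C1 + c^4/4 + c^3/3


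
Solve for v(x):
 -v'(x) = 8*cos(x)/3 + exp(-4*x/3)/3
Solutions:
 v(x) = C1 - 8*sin(x)/3 + exp(-4*x/3)/4


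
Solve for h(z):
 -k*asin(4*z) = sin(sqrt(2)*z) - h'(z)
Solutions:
 h(z) = C1 + k*(z*asin(4*z) + sqrt(1 - 16*z^2)/4) - sqrt(2)*cos(sqrt(2)*z)/2


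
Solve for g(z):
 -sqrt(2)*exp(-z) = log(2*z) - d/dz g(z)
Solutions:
 g(z) = C1 + z*log(z) + z*(-1 + log(2)) - sqrt(2)*exp(-z)


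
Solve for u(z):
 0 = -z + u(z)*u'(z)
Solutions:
 u(z) = -sqrt(C1 + z^2)
 u(z) = sqrt(C1 + z^2)


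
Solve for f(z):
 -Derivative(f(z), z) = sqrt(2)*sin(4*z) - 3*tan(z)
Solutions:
 f(z) = C1 - 3*log(cos(z)) + sqrt(2)*cos(4*z)/4


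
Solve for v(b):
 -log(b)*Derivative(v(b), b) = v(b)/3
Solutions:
 v(b) = C1*exp(-li(b)/3)


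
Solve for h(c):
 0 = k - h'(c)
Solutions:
 h(c) = C1 + c*k


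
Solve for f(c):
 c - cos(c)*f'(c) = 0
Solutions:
 f(c) = C1 + Integral(c/cos(c), c)


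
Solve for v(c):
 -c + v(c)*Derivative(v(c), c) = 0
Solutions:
 v(c) = -sqrt(C1 + c^2)
 v(c) = sqrt(C1 + c^2)


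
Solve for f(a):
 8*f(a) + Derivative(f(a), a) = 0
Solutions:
 f(a) = C1*exp(-8*a)


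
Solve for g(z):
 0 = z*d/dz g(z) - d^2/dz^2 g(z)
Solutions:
 g(z) = C1 + C2*erfi(sqrt(2)*z/2)


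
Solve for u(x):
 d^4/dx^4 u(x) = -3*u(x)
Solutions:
 u(x) = (C1*sin(sqrt(2)*3^(1/4)*x/2) + C2*cos(sqrt(2)*3^(1/4)*x/2))*exp(-sqrt(2)*3^(1/4)*x/2) + (C3*sin(sqrt(2)*3^(1/4)*x/2) + C4*cos(sqrt(2)*3^(1/4)*x/2))*exp(sqrt(2)*3^(1/4)*x/2)


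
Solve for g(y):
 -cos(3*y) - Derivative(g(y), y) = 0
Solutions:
 g(y) = C1 - sin(3*y)/3


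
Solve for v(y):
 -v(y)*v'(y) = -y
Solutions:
 v(y) = -sqrt(C1 + y^2)
 v(y) = sqrt(C1 + y^2)


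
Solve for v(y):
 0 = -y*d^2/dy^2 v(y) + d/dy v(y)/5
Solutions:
 v(y) = C1 + C2*y^(6/5)


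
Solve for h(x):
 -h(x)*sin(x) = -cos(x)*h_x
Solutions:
 h(x) = C1/cos(x)


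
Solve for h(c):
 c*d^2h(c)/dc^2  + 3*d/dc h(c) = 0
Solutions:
 h(c) = C1 + C2/c^2


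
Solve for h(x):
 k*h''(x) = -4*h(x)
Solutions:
 h(x) = C1*exp(-2*x*sqrt(-1/k)) + C2*exp(2*x*sqrt(-1/k))


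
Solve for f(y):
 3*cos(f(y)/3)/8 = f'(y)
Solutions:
 -3*y/8 - 3*log(sin(f(y)/3) - 1)/2 + 3*log(sin(f(y)/3) + 1)/2 = C1


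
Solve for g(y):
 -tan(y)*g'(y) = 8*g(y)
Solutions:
 g(y) = C1/sin(y)^8


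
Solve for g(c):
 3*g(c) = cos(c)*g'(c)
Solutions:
 g(c) = C1*(sin(c) + 1)^(3/2)/(sin(c) - 1)^(3/2)


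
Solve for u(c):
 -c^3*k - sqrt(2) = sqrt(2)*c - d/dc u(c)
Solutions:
 u(c) = C1 + c^4*k/4 + sqrt(2)*c^2/2 + sqrt(2)*c


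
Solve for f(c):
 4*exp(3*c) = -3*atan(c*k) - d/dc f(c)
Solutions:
 f(c) = C1 - 3*Piecewise((c*atan(c*k) - log(c^2*k^2 + 1)/(2*k), Ne(k, 0)), (0, True)) - 4*exp(3*c)/3


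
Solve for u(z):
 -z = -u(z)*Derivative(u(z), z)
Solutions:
 u(z) = -sqrt(C1 + z^2)
 u(z) = sqrt(C1 + z^2)


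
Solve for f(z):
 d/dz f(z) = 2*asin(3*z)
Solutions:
 f(z) = C1 + 2*z*asin(3*z) + 2*sqrt(1 - 9*z^2)/3


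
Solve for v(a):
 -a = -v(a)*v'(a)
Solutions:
 v(a) = -sqrt(C1 + a^2)
 v(a) = sqrt(C1 + a^2)


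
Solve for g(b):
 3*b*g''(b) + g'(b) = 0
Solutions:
 g(b) = C1 + C2*b^(2/3)


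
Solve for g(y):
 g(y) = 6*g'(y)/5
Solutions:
 g(y) = C1*exp(5*y/6)


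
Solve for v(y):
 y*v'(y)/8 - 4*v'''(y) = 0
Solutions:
 v(y) = C1 + Integral(C2*airyai(2^(1/3)*y/4) + C3*airybi(2^(1/3)*y/4), y)


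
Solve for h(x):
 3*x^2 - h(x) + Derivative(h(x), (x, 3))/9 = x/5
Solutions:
 h(x) = C3*exp(3^(2/3)*x) + 3*x^2 - x/5 + (C1*sin(3*3^(1/6)*x/2) + C2*cos(3*3^(1/6)*x/2))*exp(-3^(2/3)*x/2)


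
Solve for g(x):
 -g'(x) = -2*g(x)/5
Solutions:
 g(x) = C1*exp(2*x/5)


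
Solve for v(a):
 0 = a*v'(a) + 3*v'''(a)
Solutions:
 v(a) = C1 + Integral(C2*airyai(-3^(2/3)*a/3) + C3*airybi(-3^(2/3)*a/3), a)


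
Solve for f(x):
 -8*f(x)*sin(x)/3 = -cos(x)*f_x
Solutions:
 f(x) = C1/cos(x)^(8/3)


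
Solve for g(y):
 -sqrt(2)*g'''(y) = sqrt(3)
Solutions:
 g(y) = C1 + C2*y + C3*y^2 - sqrt(6)*y^3/12


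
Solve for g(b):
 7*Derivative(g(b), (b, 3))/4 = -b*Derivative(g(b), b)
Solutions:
 g(b) = C1 + Integral(C2*airyai(-14^(2/3)*b/7) + C3*airybi(-14^(2/3)*b/7), b)


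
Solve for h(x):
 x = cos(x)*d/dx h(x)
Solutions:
 h(x) = C1 + Integral(x/cos(x), x)


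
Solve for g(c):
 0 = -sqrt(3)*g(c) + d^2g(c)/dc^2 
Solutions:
 g(c) = C1*exp(-3^(1/4)*c) + C2*exp(3^(1/4)*c)


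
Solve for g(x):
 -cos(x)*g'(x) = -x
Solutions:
 g(x) = C1 + Integral(x/cos(x), x)


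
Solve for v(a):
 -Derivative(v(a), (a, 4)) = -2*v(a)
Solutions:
 v(a) = C1*exp(-2^(1/4)*a) + C2*exp(2^(1/4)*a) + C3*sin(2^(1/4)*a) + C4*cos(2^(1/4)*a)


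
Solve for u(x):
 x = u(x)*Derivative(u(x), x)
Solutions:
 u(x) = -sqrt(C1 + x^2)
 u(x) = sqrt(C1 + x^2)


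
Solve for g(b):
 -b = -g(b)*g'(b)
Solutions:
 g(b) = -sqrt(C1 + b^2)
 g(b) = sqrt(C1 + b^2)


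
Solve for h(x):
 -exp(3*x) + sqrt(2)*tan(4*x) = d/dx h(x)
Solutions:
 h(x) = C1 - exp(3*x)/3 - sqrt(2)*log(cos(4*x))/4


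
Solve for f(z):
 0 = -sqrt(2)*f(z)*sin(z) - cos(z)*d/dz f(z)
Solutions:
 f(z) = C1*cos(z)^(sqrt(2))


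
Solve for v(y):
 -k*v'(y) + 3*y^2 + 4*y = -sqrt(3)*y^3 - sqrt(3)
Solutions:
 v(y) = C1 + sqrt(3)*y^4/(4*k) + y^3/k + 2*y^2/k + sqrt(3)*y/k


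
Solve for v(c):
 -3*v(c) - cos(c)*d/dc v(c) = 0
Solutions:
 v(c) = C1*(sin(c) - 1)^(3/2)/(sin(c) + 1)^(3/2)


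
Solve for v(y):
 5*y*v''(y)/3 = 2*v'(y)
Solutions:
 v(y) = C1 + C2*y^(11/5)


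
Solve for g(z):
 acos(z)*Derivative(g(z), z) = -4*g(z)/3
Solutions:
 g(z) = C1*exp(-4*Integral(1/acos(z), z)/3)


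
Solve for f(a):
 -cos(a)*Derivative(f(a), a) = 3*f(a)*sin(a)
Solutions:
 f(a) = C1*cos(a)^3


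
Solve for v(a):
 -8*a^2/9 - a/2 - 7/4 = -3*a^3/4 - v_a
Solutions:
 v(a) = C1 - 3*a^4/16 + 8*a^3/27 + a^2/4 + 7*a/4


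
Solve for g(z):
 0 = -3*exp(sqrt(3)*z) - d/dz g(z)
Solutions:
 g(z) = C1 - sqrt(3)*exp(sqrt(3)*z)


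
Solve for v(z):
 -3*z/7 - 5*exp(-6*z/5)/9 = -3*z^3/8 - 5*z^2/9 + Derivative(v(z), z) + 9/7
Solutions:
 v(z) = C1 + 3*z^4/32 + 5*z^3/27 - 3*z^2/14 - 9*z/7 + 25*exp(-6*z/5)/54


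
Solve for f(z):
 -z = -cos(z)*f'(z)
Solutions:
 f(z) = C1 + Integral(z/cos(z), z)


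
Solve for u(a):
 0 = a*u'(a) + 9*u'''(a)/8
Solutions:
 u(a) = C1 + Integral(C2*airyai(-2*3^(1/3)*a/3) + C3*airybi(-2*3^(1/3)*a/3), a)


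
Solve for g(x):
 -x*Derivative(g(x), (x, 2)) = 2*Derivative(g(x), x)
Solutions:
 g(x) = C1 + C2/x


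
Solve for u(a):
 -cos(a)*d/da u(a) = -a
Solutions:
 u(a) = C1 + Integral(a/cos(a), a)


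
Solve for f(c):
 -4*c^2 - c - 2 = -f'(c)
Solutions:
 f(c) = C1 + 4*c^3/3 + c^2/2 + 2*c


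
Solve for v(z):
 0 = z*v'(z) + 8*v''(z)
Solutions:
 v(z) = C1 + C2*erf(z/4)


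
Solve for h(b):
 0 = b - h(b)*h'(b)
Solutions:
 h(b) = -sqrt(C1 + b^2)
 h(b) = sqrt(C1 + b^2)


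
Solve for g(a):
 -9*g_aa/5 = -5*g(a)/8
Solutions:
 g(a) = C1*exp(-5*sqrt(2)*a/12) + C2*exp(5*sqrt(2)*a/12)


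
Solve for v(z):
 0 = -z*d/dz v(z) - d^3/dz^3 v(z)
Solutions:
 v(z) = C1 + Integral(C2*airyai(-z) + C3*airybi(-z), z)


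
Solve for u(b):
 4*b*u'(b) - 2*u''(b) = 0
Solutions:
 u(b) = C1 + C2*erfi(b)


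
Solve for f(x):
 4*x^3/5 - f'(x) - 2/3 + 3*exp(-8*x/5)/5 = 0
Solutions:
 f(x) = C1 + x^4/5 - 2*x/3 - 3*exp(-8*x/5)/8


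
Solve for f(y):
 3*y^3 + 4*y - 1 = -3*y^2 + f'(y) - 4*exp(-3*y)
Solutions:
 f(y) = C1 + 3*y^4/4 + y^3 + 2*y^2 - y - 4*exp(-3*y)/3


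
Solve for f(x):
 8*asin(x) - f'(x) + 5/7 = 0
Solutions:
 f(x) = C1 + 8*x*asin(x) + 5*x/7 + 8*sqrt(1 - x^2)


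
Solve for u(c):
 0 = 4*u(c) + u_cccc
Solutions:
 u(c) = (C1*sin(c) + C2*cos(c))*exp(-c) + (C3*sin(c) + C4*cos(c))*exp(c)


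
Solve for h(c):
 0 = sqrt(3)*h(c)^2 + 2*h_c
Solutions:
 h(c) = 2/(C1 + sqrt(3)*c)


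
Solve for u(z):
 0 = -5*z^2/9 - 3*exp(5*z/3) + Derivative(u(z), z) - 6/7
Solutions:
 u(z) = C1 + 5*z^3/27 + 6*z/7 + 9*exp(5*z/3)/5


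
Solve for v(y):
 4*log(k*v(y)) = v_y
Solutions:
 li(k*v(y))/k = C1 + 4*y


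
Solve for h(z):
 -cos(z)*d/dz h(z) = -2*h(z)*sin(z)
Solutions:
 h(z) = C1/cos(z)^2


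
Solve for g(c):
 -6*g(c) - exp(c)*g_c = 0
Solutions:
 g(c) = C1*exp(6*exp(-c))


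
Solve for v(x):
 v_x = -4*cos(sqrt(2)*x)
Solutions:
 v(x) = C1 - 2*sqrt(2)*sin(sqrt(2)*x)


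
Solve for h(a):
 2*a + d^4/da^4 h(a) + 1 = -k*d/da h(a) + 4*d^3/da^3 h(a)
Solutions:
 h(a) = C1 + C2*exp(a*(-(27*k/2 + sqrt((27*k - 128)^2 - 16384)/2 - 64)^(1/3) + 4 - 16/(27*k/2 + sqrt((27*k - 128)^2 - 16384)/2 - 64)^(1/3))/3) + C3*exp(a*((27*k/2 + sqrt((27*k - 128)^2 - 16384)/2 - 64)^(1/3) - sqrt(3)*I*(27*k/2 + sqrt((27*k - 128)^2 - 16384)/2 - 64)^(1/3) + 8 - 64/((-1 + sqrt(3)*I)*(27*k/2 + sqrt((27*k - 128)^2 - 16384)/2 - 64)^(1/3)))/6) + C4*exp(a*((27*k/2 + sqrt((27*k - 128)^2 - 16384)/2 - 64)^(1/3) + sqrt(3)*I*(27*k/2 + sqrt((27*k - 128)^2 - 16384)/2 - 64)^(1/3) + 8 + 64/((1 + sqrt(3)*I)*(27*k/2 + sqrt((27*k - 128)^2 - 16384)/2 - 64)^(1/3)))/6) - a^2/k - a/k


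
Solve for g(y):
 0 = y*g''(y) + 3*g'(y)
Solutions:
 g(y) = C1 + C2/y^2


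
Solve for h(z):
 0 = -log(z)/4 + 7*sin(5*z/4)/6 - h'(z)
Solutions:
 h(z) = C1 - z*log(z)/4 + z/4 - 14*cos(5*z/4)/15


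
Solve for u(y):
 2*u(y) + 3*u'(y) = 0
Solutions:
 u(y) = C1*exp(-2*y/3)


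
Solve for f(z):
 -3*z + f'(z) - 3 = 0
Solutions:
 f(z) = C1 + 3*z^2/2 + 3*z


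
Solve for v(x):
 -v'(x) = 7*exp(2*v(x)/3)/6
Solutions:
 v(x) = 3*log(-sqrt(-1/(C1 - 7*x))) + 3*log(3)
 v(x) = 3*log(-1/(C1 - 7*x))/2 + 3*log(3)


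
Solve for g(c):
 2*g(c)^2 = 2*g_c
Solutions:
 g(c) = -1/(C1 + c)


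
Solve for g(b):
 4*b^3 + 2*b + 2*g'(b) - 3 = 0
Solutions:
 g(b) = C1 - b^4/2 - b^2/2 + 3*b/2


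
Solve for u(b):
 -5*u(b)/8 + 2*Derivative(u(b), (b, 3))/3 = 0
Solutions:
 u(b) = C3*exp(15^(1/3)*2^(2/3)*b/4) + (C1*sin(2^(2/3)*3^(5/6)*5^(1/3)*b/8) + C2*cos(2^(2/3)*3^(5/6)*5^(1/3)*b/8))*exp(-15^(1/3)*2^(2/3)*b/8)
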